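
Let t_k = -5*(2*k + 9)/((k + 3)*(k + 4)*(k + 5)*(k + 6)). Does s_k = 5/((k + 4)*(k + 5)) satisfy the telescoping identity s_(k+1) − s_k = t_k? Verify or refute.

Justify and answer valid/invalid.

s_(k+1) = 5/((k + 5)*(k + 6))
s_(k+1) − s_k = -10/(k**3 + 15*k**2 + 74*k + 120)
(s_(k+1) − s_k) − t_k = 15/(k**4 + 18*k**3 + 119*k**2 + 342*k + 360)

Invalid: residual 15/(k**4 + 18*k**3 + 119*k**2 + 342*k + 360) ≠ 0.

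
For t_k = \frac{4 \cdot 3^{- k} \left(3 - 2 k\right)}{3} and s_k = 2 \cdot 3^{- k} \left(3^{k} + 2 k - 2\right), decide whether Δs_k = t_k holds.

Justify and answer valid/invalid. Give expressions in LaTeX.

s_(k+1) = 2 + 4*k/(3*3**k)
s_(k+1) − s_k = 4*(3 - 2*k)/(3*3**k)
(s_(k+1) − s_k) − t_k = 0

valid; difference matches t_k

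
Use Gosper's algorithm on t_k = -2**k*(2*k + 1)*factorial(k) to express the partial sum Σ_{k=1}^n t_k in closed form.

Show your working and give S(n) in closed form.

t_(k+1)/t_k = 2*(k + 1)*(2*k + 3)/(2*k + 1).
Factor: A=2*k + 2; B=1; C=k + 1/2.
Need (2*k + 2)·f(k+1) − (1)·f(k) = k + 1/2.
deg f ≤ 0 (via 1,0,1).
Solving with deg f ≤ 0: f(k) = 1/2.
So s_k = (B(k−1)f/C)·t_k = (1/(2*k + 1))·t_k = -2**k*factorial(k).
Verify: -2**k*(2*k + 1)*factorial(k) matches t_k.
Σ_(k=1)^n t_k = s_(n+1) − s_(1) = (-2**(n + 1)*factorial(n + 1)) − (-2), i.e. -2*2**n*factorial(n + 1) + 2.

S(n) = -2*2**n*factorial(n + 1) + 2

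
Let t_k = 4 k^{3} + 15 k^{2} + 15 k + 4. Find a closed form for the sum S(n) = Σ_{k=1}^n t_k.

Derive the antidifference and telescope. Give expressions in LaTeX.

S(n) = n \left(n^{3} + 7 n^{2} + 16 n + 14\right)

t_(k+1)/t_k = (4*k**3 + 27*k**2 + 57*k + 38)/(4*k**3 + 15*k**2 + 15*k + 4).
So A=1 and B=1, with C=k**3 + 15*k**2/4 + 15*k/4 + 1.
Need (1)·f(k+1) − (1)·f(k) = k**3 + 15*k**2/4 + 15*k/4 + 1.
d = 4 from the (0,0,3) case.
Solve for f: f(k) = k*(k + 1)*(k**2 + 2*k - 1)/4 (degree 4 ≤ 4).
R(k) = B(k−1)·f(k)/C(k) = k*(k**2 + 2*k - 1)/(4*k**2 + 11*k + 4); s_k = R·t_k = k*(k**3 + 3*k**2 + k - 1).
Δs = 4*k**3 + 15*k**2 + 15*k + 4, as required.
Σ_(k=1)^n t_k = s_(n+1) − s_(1) = (n**4 + 7*n**3 + 16*n**2 + 14*n + 4) − (4), i.e. n*(n**3 + 7*n**2 + 16*n + 14).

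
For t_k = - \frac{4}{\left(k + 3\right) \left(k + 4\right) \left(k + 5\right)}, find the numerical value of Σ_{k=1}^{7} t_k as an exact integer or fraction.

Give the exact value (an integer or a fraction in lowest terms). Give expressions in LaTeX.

Σ = -14/165

Compute t_(k+1)/t_k: get (k + 3)/(k + 6).
A = k + 3, B = k + 6, C = 1.
f must satisfy (k + 3)·f(k+1) − (k + 5)·f(k) = 1.
Bound: deg f ≤ 2.
A polynomial solution: f(k) = k*(k + 7)/24.
Then R = B(k−1)f/C = k*(k + 5)*(k + 7)/24, so s_k = R(k)·t_k = k*(-k - 7)/(6*(k + 3)*(k + 4)).
Check: Δs_k = -4/(k**3 + 12*k**2 + 47*k + 60). ✓
Sum = s_(8) − s_(1); s_(8) = -5/33, s_(1) = -1/15 ⇒ -14/165.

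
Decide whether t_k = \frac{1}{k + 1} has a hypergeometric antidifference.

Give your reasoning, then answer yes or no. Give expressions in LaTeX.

Ratio r(k) = (k + 1)/(k + 2).
A = k + 1, B = k + 2, C = 1.
Need (k + 1)·f(k+1) − (k + 1)·f(k) = 1.
Degrees (1,1,0) ⇒ d ≤ 0.
Put f(k) = c0: A·f(k+1) − B(k−1)·f(k) − C = -1; need -1 = 0 — inconsistent ⇒ no f, not summable.

No; the coefficient equations for f are inconsistent.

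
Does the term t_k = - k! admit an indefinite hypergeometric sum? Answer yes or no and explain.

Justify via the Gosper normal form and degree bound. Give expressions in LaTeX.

Ratio r(k) = k + 1.
So A=k + 1 and B=1, with C=1.
Key eq: (k + 1)·f(k+1) = (1)·f(k) + (1).
From deg A=1, deg B=0, deg C=0: d=-1.
d = -1 < 0 ⇒ no nonzero polynomial f; not summable.

No — negative degree bound, so no certificate f.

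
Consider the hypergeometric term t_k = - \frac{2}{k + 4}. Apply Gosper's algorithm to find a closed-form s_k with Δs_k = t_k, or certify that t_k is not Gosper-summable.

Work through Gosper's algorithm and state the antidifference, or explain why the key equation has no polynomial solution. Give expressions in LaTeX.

none — t_k is not Gosper-summable

r(k) = (k + 4)/(k + 5) after simplifying.
Take A(k)=k + 4, B(k)=k + 5, C(k)=1.
Need (k + 4)·f(k+1) − (k + 4)·f(k) = 1.
deg f ≤ 0 (via 1,1,0).
Put f(k) = c0: A·f(k+1) − B(k−1)·f(k) − C = -1; need -1 = 0 — inconsistent ⇒ no f, not summable.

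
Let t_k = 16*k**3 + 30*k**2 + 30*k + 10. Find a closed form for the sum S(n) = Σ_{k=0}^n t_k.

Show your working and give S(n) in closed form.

S(n) = 4*n**4 + 18*n**3 + 34*n**2 + 30*n + 10

The ratio is (8*k**3 + 39*k**2 + 69*k + 43)/(8*k**3 + 15*k**2 + 15*k + 5).
Normal form (A,B,C) = (1, 1, k**3 + 15*k**2/8 + 15*k/8 + 5/8).
Key eq: (1)·f(k+1) = (1)·f(k) + (k**3 + 15*k**2/8 + 15*k/8 + 5/8).
d = 4 from the (0,0,3) case.
A polynomial solution: f(k) = k**2*(2*k**2 + k + 2)/8.
Certificate R = B(k−1)f/C = k**2*(2*k**2 + k + 2)/(8*k**3 + 15*k**2 + 15*k + 5) gives s_k = 2*k**2*(2*k**2 + k + 2).
Check: Δs_k = 16*k**3 + 30*k**2 + 30*k + 10. ✓
s_(n+1) = 4*n**4 + 18*n**3 + 34*n**2 + 30*n + 10 and s_(0) = 0, so S(n) = 4*n**4 + 18*n**3 + 34*n**2 + 30*n + 10.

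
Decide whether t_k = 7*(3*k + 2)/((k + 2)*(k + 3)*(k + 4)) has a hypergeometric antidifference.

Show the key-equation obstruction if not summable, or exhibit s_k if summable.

The ratio is (k + 2)*(3*k + 5)/((k + 5)*(3*k + 2)).
So A=k + 2 and B=k + 5, with C=k + 2/3.
Key eq: (k + 2)·f(k+1) = (k + 4)·f(k) + (k + 2/3).
Degrees (1,1,1) ⇒ d ≤ 2.
Coefficient equations give f(k) = k*(2*k + 1)/9.
Certificate R = B(k−1)f/C = k*(k + 4)*(2*k + 1)/(3*(3*k + 2)) gives s_k = 7*k*(2*k + 1)/(3*(k + 2)*(k + 3)).
Δs = 7*(3*k + 2)/(k**3 + 9*k**2 + 26*k + 24), as required.

Yes. s_k = 7*k*(2*k + 1)/(3*(k + 2)*(k + 3)).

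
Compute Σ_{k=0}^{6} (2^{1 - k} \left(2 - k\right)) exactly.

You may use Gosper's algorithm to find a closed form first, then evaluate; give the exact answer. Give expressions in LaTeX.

Σ = 67/16

The ratio is (k - 1)/(2*(k - 2)).
Gosper form: A/B · C(k+1)/C(k) with A=1/2, B=1, C=k - 2.
Solve (1/2)·f(k+1) − (1)·f(k) = k - 2.
Bound: deg f ≤ 1.
Solve for f: f(k) = -2*(k - 1) (degree 1 ≤ 1).
Get s_k = R·t_k = 2**(2 - k)*(k - 1) with R(k) = B(k−1)f(k)/C(k) = -2*(k - 1)/(k - 2).
Δs = 2**(1 - k)*(2 - k), as required.
Sum = s_(7) − s_(0); s_(7) = 3/16, s_(0) = -4 ⇒ 67/16.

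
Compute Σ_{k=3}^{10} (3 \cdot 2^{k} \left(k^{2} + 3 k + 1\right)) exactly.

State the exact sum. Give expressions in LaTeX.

Σ = 681816

Ratio r(k) = 2*(k**2 + 5*k + 5)/(k**2 + 3*k + 1).
A = 2, B = 1, C = k**2 + 3*k + 1.
Key eq: (2)·f(k+1) = (1)·f(k) + (k**2 + 3*k + 1).
Degrees (0,0,2) ⇒ d ≤ 2.
A polynomial solution: f(k) = k**2 - k + 1.
Certificate R = B(k−1)f/C = (k**2 - k + 1)/(k**2 + 3*k + 1) gives s_k = 3*2**k*(k**2 - k + 1).
Δs = 3*2**k*(k**2 + 3*k + 1), as required.
Evaluate s at k=11 and k=3: 681984 and 168; difference 681816.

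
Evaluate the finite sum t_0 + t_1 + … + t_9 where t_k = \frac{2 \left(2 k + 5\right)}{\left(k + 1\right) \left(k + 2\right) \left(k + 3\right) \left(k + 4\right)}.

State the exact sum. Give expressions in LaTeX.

r(k) = (k + 1)*(2*k + 7)/((k + 5)*(2*k + 5)) after simplifying.
So A=k + 1 and B=k + 5, with C=k + 5/2.
Key eq: (k + 1)·f(k+1) = (k + 4)·f(k) + (k + 5/2).
d = 3 from the (1,1,1) case.
Match coefficients ⇒ f(k) = k*(k + 2)*(k + 4)/6.
So s_k = (B(k−1)f/C)·t_k = (k*(k + 2)*(k + 4)**2/(3*(2*k + 5)))·t_k = 2*k*(k + 4)/(3*(k**2 + 4*k + 3)).
Check: Δs_k = 2*(2*k + 5)/(k**4 + 10*k**3 + 35*k**2 + 50*k + 24). ✓
Evaluate s at k=10 and k=0: 280/429 and 0; difference 280/429.

Σ = 280/429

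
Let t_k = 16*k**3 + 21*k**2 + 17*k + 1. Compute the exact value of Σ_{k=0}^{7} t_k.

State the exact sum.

Σ = 15968

Compute t_(k+1)/t_k: get (16*k**3 + 69*k**2 + 107*k + 55)/(16*k**3 + 21*k**2 + 17*k + 1).
So A=1 and B=1, with C=k**3 + 21*k**2/16 + 17*k/16 + 1/16.
Set up (1)·f(k+1) − (1)·f(k) − (k**3 + 21*k**2/16 + 17*k/16 + 1/16) = 0.
Bound: deg f ≤ 4.
A polynomial solution: f(k) = k*(4*k**3 - k**2 + 2*k - 4)/16.
Certificate R = B(k−1)f/C = k*(4*k**3 - k**2 + 2*k - 4)/(16*k**3 + 21*k**2 + 17*k + 1) gives s_k = k*(4*k**3 - k**2 + 2*k - 4).
Check: Δs_k = 16*k**3 + 21*k**2 + 17*k + 1. ✓
Sum = s_(8) − s_(0); s_(8) = 15968, s_(0) = 0 ⇒ 15968.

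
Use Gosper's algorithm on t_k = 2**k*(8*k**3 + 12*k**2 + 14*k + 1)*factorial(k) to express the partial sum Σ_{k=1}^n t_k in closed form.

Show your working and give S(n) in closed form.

S(n) = 8*2**n*n**3*factorial(n) + 16*2**n*n**2*factorial(n) + 10*2**n*n*factorial(n) + 2*2**n*factorial(n) - 2

Step 1: r(k) = 2*(8*k**4 + 44*k**3 + 98*k**2 + 97*k + 35)/(8*k**3 + 12*k**2 + 14*k + 1).
Gosper form: A/B · C(k+1)/C(k) with A=2*k + 2, B=1, C=k**3 + 3*k**2/2 + 7*k/4 + 1/8.
f must satisfy (2*k + 2)·f(k+1) − (1)·f(k) = k**3 + 3*k**2/2 + 7*k/4 + 1/8.
From deg A=1, deg B=0, deg C=3: d=2.
A polynomial solution: f(k) = (2*k - 1)**2/8.
R(k) = B(k−1)·f(k)/C(k) = (2*k - 1)**2/(8*k**3 + 12*k**2 + 14*k + 1); s_k = R·t_k = 2**k*(2*k - 1)**2*factorial(k).
Δs = 2**k*(8*k**3 + 12*k**2 + 14*k + 1)*factorial(k), as required.
Σ_(k=1)^n t_k = s_(n+1) − s_(1) = (2**(n + 1)*(2*n + 1)**2*factorial(n + 1)) − (2), i.e. 8*2**n*n**3*factorial(n) + 16*2**n*n**2*factorial(n) + 10*2**n*n*factorial(n) + 2*2**n*factorial(n) - 2.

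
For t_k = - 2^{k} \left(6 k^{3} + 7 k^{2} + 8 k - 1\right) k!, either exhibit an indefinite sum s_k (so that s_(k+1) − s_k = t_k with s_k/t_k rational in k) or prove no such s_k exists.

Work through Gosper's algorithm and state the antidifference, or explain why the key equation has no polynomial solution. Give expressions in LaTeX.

s_k = - 2^{k} \left(k - 1\right) \left(3 k - 1\right) k!

The ratio is 2*(6*k**4 + 31*k**3 + 65*k**2 + 60*k + 20)/(6*k**3 + 7*k**2 + 8*k - 1).
A = 2*k + 2, B = 1, C = k**3 + 7*k**2/6 + 4*k/3 - 1/6.
f must satisfy (2*k + 2)·f(k+1) − (1)·f(k) = k**3 + 7*k**2/6 + 4*k/3 - 1/6.
Degrees (1,0,3) ⇒ d ≤ 2.
Coefficient equations give f(k) = (k - 1)*(3*k - 1)/6.
R(k) = B(k−1)·f(k)/C(k) = (k - 1)*(3*k - 1)/(6*k**3 + 7*k**2 + 8*k - 1); s_k = R·t_k = -2**k*(k - 1)*(3*k - 1)*factorial(k).
s_(k+1) − s_k = -2**k*(6*k**3 + 7*k**2 + 8*k - 1)*factorial(k) = t_k.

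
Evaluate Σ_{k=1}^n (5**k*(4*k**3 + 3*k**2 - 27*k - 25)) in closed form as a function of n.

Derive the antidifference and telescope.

r(k) = 5*(4*k**3 + 15*k**2 - 9*k - 45)/(4*k**3 + 3*k**2 - 27*k - 25) after simplifying.
Gosper form: A/B · C(k+1)/C(k) with A=5, B=1, C=k**3 + 3*k**2/4 - 27*k/4 - 25/4.
Solve (5)·f(k+1) − (1)·f(k) = k**3 + 3*k**2/4 - 27*k/4 - 25/4.
Degrees (0,0,3) ⇒ d ≤ 3.
Coefficient equations give f(k) = k*(k**2 - 3*k - 3)/4.
So s_k = (B(k−1)f/C)·t_k = (k*(k**2 - 3*k - 3)/(4*k**3 + 3*k**2 - 27*k - 25))·t_k = 5**k*k*(k**2 - 3*k - 3).
Check: Δs_k = 5**k*(4*k**3 + 3*k**2 - 27*k - 25). ✓
Telescope: S(n) = s_(n+1) − s_(1) = 5**(n + 1)*(n**3 - 6*n - 5) − (-25) = 5*5**n*n**3 - 30*5**n*n - 25*5**n + 25.

S(n) = 5*5**n*n**3 - 30*5**n*n - 25*5**n + 25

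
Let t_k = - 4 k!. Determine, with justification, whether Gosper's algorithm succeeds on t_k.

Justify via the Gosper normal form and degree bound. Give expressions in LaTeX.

No — negative degree bound, so no certificate f.

t_(k+1)/t_k = k + 1.
Normal form (A,B,C) = (k + 1, 1, 1).
Key eq: (k + 1)·f(k+1) = (1)·f(k) + (1).
d = -1 from the (1,0,0) case.
Negative degree bound (-1): no f exists, t_k not Gosper-summable.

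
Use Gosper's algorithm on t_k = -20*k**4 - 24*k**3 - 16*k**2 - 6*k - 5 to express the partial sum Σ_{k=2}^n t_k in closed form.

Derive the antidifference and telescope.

Ratio r(k) = (20*k**4 + 104*k**3 + 208*k**2 + 190*k + 71)/(20*k**4 + 24*k**3 + 16*k**2 + 6*k + 5).
Factor: A=1; B=1; C=k**4 + 6*k**3/5 + 4*k**2/5 + 3*k/10 + 1/4.
Key eq: (1)·f(k+1) = (1)·f(k) + (k**4 + 6*k**3/5 + 4*k**2/5 + 3*k/10 + 1/4).
deg f ≤ 5 (via 0,0,4).
Coefficient equations give f(k) = k*(4*k**4 - 4*k**3 + k + 4)/20.
Certificate R = B(k−1)f/C = k*(4*k**4 - 4*k**3 + k + 4)/(20*k**4 + 24*k**3 + 16*k**2 + 6*k + 5) gives s_k = k*(-4*k**4 + 4*k**3 - k - 4).
s_(k+1) − s_k = -20*k**4 - 24*k**3 - 16*k**2 - 6*k - 5 = t_k.
Σ_(k=2)^n t_k = s_(n+1) − s_(2) = (-4*n**5 - 16*n**4 - 24*n**3 - 17*n**2 - 10*n - 5) − (-76), i.e. -4*n**5 - 16*n**4 - 24*n**3 - 17*n**2 - 10*n + 71.

S(n) = -4*n**5 - 16*n**4 - 24*n**3 - 17*n**2 - 10*n + 71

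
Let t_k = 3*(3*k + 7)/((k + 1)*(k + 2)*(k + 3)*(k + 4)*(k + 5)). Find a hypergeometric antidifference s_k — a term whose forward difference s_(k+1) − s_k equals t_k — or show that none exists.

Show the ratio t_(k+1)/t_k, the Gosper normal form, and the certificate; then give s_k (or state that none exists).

The ratio is (k + 1)*(3*k + 10)/((k + 6)*(3*k + 7)).
So A=k + 1 and B=k + 6, with C=k + 7/3.
Key eq: (k + 1)·f(k+1) = (k + 5)·f(k) + (k + 7/3).
Degrees (1,1,1) ⇒ d ≤ 4.
A polynomial solution: f(k) = k*(k + 2)*(k**2 + 8*k + 19)/36.
R(k) = B(k−1)·f(k)/C(k) = k*(k + 2)*(k + 5)*(k**2 + 8*k + 19)/(12*(3*k + 7)); s_k = R·t_k = k*(k**2 + 8*k + 19)/(4*(k**3 + 8*k**2 + 19*k + 12)).
Δs = 3*(3*k + 7)/(k**5 + 15*k**4 + 85*k**3 + 225*k**2 + 274*k + 120), as required.

s_k = k*(k**2 + 8*k + 19)/(4*(k**3 + 8*k**2 + 19*k + 12))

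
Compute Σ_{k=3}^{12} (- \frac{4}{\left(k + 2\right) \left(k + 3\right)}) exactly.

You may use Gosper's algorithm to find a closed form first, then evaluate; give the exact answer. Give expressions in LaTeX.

Σ = -8/15

r(k) = (k + 2)/(k + 4) after simplifying.
Gosper form: A/B · C(k+1)/C(k) with A=k + 2, B=k + 4, C=1.
Solve (k + 2)·f(k+1) − (k + 3)·f(k) = 1.
From deg A=1, deg B=1, deg C=0: d=1.
Solving with deg f ≤ 1: f(k) = k/2.
So s_k = (B(k−1)f/C)·t_k = (k*(k + 3)/2)·t_k = -2*k/(k + 2).
Δs = -4/(k**2 + 5*k + 6), as required.
Telescoping: Σ = s_(13) − s_(3) = -26/15 − (-6/5) = -8/15.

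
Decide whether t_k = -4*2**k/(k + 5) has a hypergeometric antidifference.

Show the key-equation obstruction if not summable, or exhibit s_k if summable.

No — t_k has no hypergeometric antidifference.

Compute t_(k+1)/t_k: get 2*(k + 5)/(k + 6).
Gosper form: A/B · C(k+1)/C(k) with A=2*k + 10, B=k + 6, C=1.
f must satisfy (2*k + 10)·f(k+1) − (k + 5)·f(k) = 1.
Degrees (1,1,0) ⇒ d ≤ -1.
Bound -1 < 0, so the key equation has no polynomial solution.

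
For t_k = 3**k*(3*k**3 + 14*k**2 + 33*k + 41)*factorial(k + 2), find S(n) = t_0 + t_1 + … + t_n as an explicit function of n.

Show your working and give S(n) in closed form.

S(n) = 3*3**n*n**2*factorial(n + 3) + 6*3**n*n*factorial(n + 3) + 15*3**n*factorial(n + 3) - 8

The ratio is 3*(3*k**4 + 32*k**3 + 139*k**2 + 301*k + 273)/(3*k**3 + 14*k**2 + 33*k + 41).
So A=3*k + 9 and B=1, with C=k**3 + 14*k**2/3 + 11*k + 41/3.
Set up (3*k + 9)·f(k+1) − (1)·f(k) − (k**3 + 14*k**2/3 + 11*k + 41/3) = 0.
From deg A=1, deg B=0, deg C=3: d=2.
Solve for f: f(k) = (k**2 + 4)/3 (degree 2 ≤ 2).
Certificate R = B(k−1)f/C = (k**2 + 4)/(3*k**3 + 14*k**2 + 33*k + 41) gives s_k = 3**k*(k**2 + 4)*factorial(k + 2).
Check: Δs_k = 3**k*(3*k**3 + 14*k**2 + 33*k + 41)*factorial(k + 2). ✓
Evaluate: s_(n+1) = 3**(n + 1)*(n**2 + 2*n + 5)*factorial(n + 3); subtract s_(0) = 8 ⇒ S(n) = 3*3**n*n**2*factorial(n + 3) + 6*3**n*n*factorial(n + 3) + 15*3**n*factorial(n + 3) - 8.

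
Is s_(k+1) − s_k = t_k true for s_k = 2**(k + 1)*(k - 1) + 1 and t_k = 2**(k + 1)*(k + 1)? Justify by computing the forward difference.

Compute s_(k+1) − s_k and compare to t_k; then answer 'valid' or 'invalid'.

s_(k+1) = 2**(k + 2)*k + 1
s_(k+1) − s_k = 2**(k + 1)*(k + 1)
(s_(k+1) − s_k) − t_k = 0

valid (s_(k+1) − s_k reduces to t_k)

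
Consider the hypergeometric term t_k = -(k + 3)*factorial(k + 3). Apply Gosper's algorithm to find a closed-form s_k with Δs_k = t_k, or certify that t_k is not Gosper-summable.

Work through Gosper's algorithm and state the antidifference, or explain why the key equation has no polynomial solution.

s_k = -factorial(k + 3)

Compute t_(k+1)/t_k: get (k + 4)**2/(k + 3).
A = k + 4, B = 1, C = k + 3.
Need (k + 4)·f(k+1) − (1)·f(k) = k + 3.
Degrees (1,0,1) ⇒ d ≤ 0.
Coefficient equations give f(k) = 1.
R(k) = B(k−1)·f(k)/C(k) = 1/(k + 3); s_k = R·t_k = -factorial(k + 3).
Check: Δs_k = -(k + 3)*factorial(k + 3). ✓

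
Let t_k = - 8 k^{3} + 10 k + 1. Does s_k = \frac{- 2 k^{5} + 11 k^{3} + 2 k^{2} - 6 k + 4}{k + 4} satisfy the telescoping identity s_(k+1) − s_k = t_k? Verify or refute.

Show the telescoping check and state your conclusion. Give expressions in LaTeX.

s_(k+1) = (-6*k - 2*(k + 1)**5 + 11*(k + 1)**3 + 2*(k + 1)**2 - 2)/(k + 5)
s_(k+1) − s_k = (-8*k**5 - 60*k**4 - 78*k**3 + 77*k**2 + 119*k + 16)/(k**2 + 9*k + 20)
(s_(k+1) − s_k) − t_k = 2*(6*k**4 + 36*k**3 - 7*k**2 - 45*k - 2)/(k**2 + 9*k + 20)

Invalid: residual \frac{2 \left(6 k^{4} + 36 k^{3} - 7 k^{2} - 45 k - 2\right)}{k^{2} + 9 k + 20} ≠ 0.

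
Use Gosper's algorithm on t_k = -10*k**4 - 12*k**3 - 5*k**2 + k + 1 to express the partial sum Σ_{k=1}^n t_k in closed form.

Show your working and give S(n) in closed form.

S(n) = n*(-2*n**4 - 8*n**3 - 11*n**2 - 5*n + 1)

Step 1: r(k) = (10*k**4 + 52*k**3 + 101*k**2 + 85*k + 25)/(10*k**4 + 12*k**3 + 5*k**2 - k - 1).
Take A(k)=1, B(k)=1, C(k)=k**4 + 6*k**3/5 + k**2/2 - k/10 - 1/10.
f must satisfy (1)·f(k+1) − (1)·f(k) = k**4 + 6*k**3/5 + k**2/2 - k/10 - 1/10.
Degrees (0,0,4) ⇒ d ≤ 5.
Coefficient equations give f(k) = k**3*(2*k**2 - 2*k - 1)/10.
So s_k = (B(k−1)f/C)·t_k = (k**3*(2*k**2 - 2*k - 1)/((2*k**2 + 2*k + 1)*(5*k**2 + k - 1)))·t_k = k**3*(-2*k**2 + 2*k + 1).
s_(k+1) − s_k = -10*k**4 - 12*k**3 - 5*k**2 + k + 1 = t_k.
s_(n+1) = -2*n**5 - 8*n**4 - 11*n**3 - 5*n**2 + n + 1 and s_(1) = 1, so S(n) = n*(-2*n**4 - 8*n**3 - 11*n**2 - 5*n + 1).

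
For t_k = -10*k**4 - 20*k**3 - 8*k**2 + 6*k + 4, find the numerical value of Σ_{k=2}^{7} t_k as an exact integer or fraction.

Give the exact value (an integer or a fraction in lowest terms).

Step 1: r(k) = (5*k**4 + 30*k**3 + 64*k**2 + 55*k + 14)/(5*k**4 + 10*k**3 + 4*k**2 - 3*k - 2).
So A=1 and B=1, with C=k**4 + 2*k**3 + 4*k**2/5 - 3*k/5 - 2/5.
Key eq: (1)·f(k+1) = (1)·f(k) + (k**4 + 2*k**3 + 4*k**2/5 - 3*k/5 - 2/5).
deg f ≤ 5 (via 0,0,4).
Solve for f: f(k) = k**2*(k + 1)*(k**2 - k - 1)/5 (degree 5 ≤ 5).
Certificate R = B(k−1)f/C = k**2*(k**2 - k - 1)/(5*k**3 + 5*k**2 - k - 2) gives s_k = 2*k**2*(-k**3 + 2*k + 1).
Δs = -10*k**4 - 20*k**3 - 8*k**2 + 6*k + 4, as required.
Sum = s_(8) − s_(2); s_(8) = -63360, s_(2) = -24 ⇒ -63336.

Σ = -63336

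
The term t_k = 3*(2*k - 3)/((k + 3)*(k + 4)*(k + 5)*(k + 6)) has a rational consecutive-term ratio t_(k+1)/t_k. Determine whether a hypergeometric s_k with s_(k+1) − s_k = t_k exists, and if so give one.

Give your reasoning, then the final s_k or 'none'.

s_k = -3*k/((k + 3)*(k + 4)*(k + 5))

The ratio is (k + 3)*(2*k - 1)/((k + 7)*(2*k - 3)).
A = k + 3, B = k + 7, C = k - 3/2.
Need (k + 3)·f(k+1) − (k + 6)·f(k) = k - 3/2.
Degrees (1,1,1) ⇒ d ≤ 3.
Match coefficients ⇒ f(k) = -k/2.
Then R = B(k−1)f/C = -k*(k + 6)/(2*k - 3), so s_k = R(k)·t_k = -3*k/((k + 3)*(k + 4)*(k + 5)).
Check: Δs_k = 3*(2*k - 3)/(k**4 + 18*k**3 + 119*k**2 + 342*k + 360). ✓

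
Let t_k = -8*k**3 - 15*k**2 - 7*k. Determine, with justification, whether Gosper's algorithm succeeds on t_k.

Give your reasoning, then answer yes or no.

Compute t_(k+1)/t_k: get (8*k**2 + 31*k + 30)/(k*(8*k + 7)).
Gosper form: A/B · C(k+1)/C(k) with A=1, B=1, C=k**3 + 15*k**2/8 + 7*k/8.
Set up (1)·f(k+1) − (1)·f(k) − (k**3 + 15*k**2/8 + 7*k/8) = 0.
Bound: deg f ≤ 4.
Solve for f: f(k) = k*(k - 1)*(k + 1)*(2*k + 1)/8 (degree 4 ≤ 4).
So s_k = (B(k−1)f/C)·t_k = ((k - 1)*(2*k + 1)/(8*k + 7))·t_k = k*(-2*k**3 - k**2 + 2*k + 1).
Check: Δs_k = k*(-8*k**2 - 15*k - 7). ✓

Yes. s_k = k*(-2*k**3 - k**2 + 2*k + 1).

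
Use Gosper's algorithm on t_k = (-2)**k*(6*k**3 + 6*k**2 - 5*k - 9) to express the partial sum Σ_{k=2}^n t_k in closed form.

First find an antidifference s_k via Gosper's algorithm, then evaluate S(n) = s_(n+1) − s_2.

The ratio is 2*(-6*k**3 - 24*k**2 - 25*k + 2)/(6*k**3 + 6*k**2 - 5*k - 9).
A = -2, B = 1, C = k**3 + k**2 - 5*k/6 - 3/2.
Set up (-2)·f(k+1) − (1)·f(k) − (k**3 + k**2 - 5*k/6 - 3/2) = 0.
deg f ≤ 3 (via 0,0,3).
Solve for f: f(k) = -(2*k**3 - 2*k**2 - 3*k - 1)/6 (degree 3 ≤ 3).
Get s_k = R·t_k = (-2)**k*(-2*k**3 + 2*k**2 + 3*k + 1) with R(k) = B(k−1)f(k)/C(k) = -(2*k**3 - 2*k**2 - 3*k - 1)/(6*k**3 + 6*k**2 - 5*k - 9).
Verify: (-2)**k*(6*k**3 + 6*k**2 - 5*k - 9) matches t_k.
Σ_(k=2)^n t_k = s_(n+1) − s_(2) = ((-2)**(n + 1)*(-2*n**3 - 4*n**2 + n + 4)) − (-4), i.e. 4*(-2)**n*n**3 + 8*(-2)**n*n**2 - 2*(-2)**n*n - 8*(-2)**n + 4.

S(n) = 4*(-2)**n*n**3 + 8*(-2)**n*n**2 - 2*(-2)**n*n - 8*(-2)**n + 4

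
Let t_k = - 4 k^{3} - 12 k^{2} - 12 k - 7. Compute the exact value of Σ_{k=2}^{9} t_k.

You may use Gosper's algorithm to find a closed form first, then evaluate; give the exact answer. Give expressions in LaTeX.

Ratio r(k) = (4*k**3 + 24*k**2 + 48*k + 35)/(4*k**3 + 12*k**2 + 12*k + 7).
So A=1 and B=1, with C=k**3 + 3*k**2 + 3*k + 7/4.
Solve (1)·f(k+1) − (1)·f(k) = k**3 + 3*k**2 + 3*k + 7/4.
Degrees (0,0,3) ⇒ d ≤ 4.
Solve for f: f(k) = k*(k**3 + 2*k**2 + k + 3)/4 (degree 4 ≤ 4).
R(k) = B(k−1)·f(k)/C(k) = k*(k**3 + 2*k**2 + k + 3)/(4*k**3 + 12*k**2 + 12*k + 7); s_k = R·t_k = k*(-k**3 - 2*k**2 - k - 3).
s_(k+1) − s_k = -4*k**3 - 12*k**2 - 12*k - 7 = t_k.
Σ_(k=2)^(9) t_k = s_(10) − s_(2) = -12130 − (-42) = -12088.

Σ = -12088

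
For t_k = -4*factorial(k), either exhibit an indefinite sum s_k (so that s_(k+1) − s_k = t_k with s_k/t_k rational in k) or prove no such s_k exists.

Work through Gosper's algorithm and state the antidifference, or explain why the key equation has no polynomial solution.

Step 1: r(k) = k + 1.
Take A(k)=k + 1, B(k)=1, C(k)=1.
Key eq: (k + 1)·f(k+1) = (1)·f(k) + (1).
Bound: deg f ≤ -1.
d = -1 < 0 ⇒ no nonzero polynomial f; not summable.

not Gosper-summable; s_k does not exist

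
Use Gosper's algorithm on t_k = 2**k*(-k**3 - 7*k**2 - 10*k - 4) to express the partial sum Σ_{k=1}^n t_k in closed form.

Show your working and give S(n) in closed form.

S(n) = -2*2**n*n**3 - 8*2**n*n**2 - 10*2**n*n - 4*2**n + 4

t_(k+1)/t_k = 2*(k**3 + 10*k**2 + 27*k + 22)/(k**3 + 7*k**2 + 10*k + 4).
Factor: A=2; B=1; C=k**3 + 7*k**2 + 10*k + 4.
Set up (2)·f(k+1) − (1)·f(k) − (k**3 + 7*k**2 + 10*k + 4) = 0.
d = 3 from the (0,0,3) case.
Solving with deg f ≤ 3: f(k) = k**2*(k + 1).
Get s_k = R·t_k = 2**k*k**2*(-k - 1) with R(k) = B(k−1)f(k)/C(k) = k**2/(k**2 + 6*k + 4).
s_(k+1) − s_k = 2**k*(-k**3 - 7*k**2 - 10*k - 4) = t_k.
s_(n+1) = 2**(n + 1)*(-n**3 - 4*n**2 - 5*n - 2) and s_(1) = -4, so S(n) = -2*2**n*n**3 - 8*2**n*n**2 - 10*2**n*n - 4*2**n + 4.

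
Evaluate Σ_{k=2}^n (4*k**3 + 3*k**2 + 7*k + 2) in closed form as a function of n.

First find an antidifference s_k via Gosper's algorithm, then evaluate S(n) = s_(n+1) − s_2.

Compute t_(k+1)/t_k: get (4*k**3 + 15*k**2 + 25*k + 16)/(4*k**3 + 3*k**2 + 7*k + 2).
Take A(k)=1, B(k)=1, C(k)=k**3 + 3*k**2/4 + 7*k/4 + 1/2.
f must satisfy (1)·f(k+1) − (1)·f(k) = k**3 + 3*k**2/4 + 7*k/4 + 1/2.
Degrees (0,0,3) ⇒ d ≤ 4.
Solving with deg f ≤ 4: f(k) = k*(k**3 - k**2 + 3*k - 1)/4.
R(k) = B(k−1)·f(k)/C(k) = k*(k**3 - k**2 + 3*k - 1)/(4*k**3 + 3*k**2 + 7*k + 2); s_k = R·t_k = k*(k**3 - k**2 + 3*k - 1).
s_(k+1) − s_k = 4*k**3 + 3*k**2 + 7*k + 2 = t_k.
Σ_(k=2)^n t_k = s_(n+1) − s_(2) = (n**4 + 3*n**3 + 6*n**2 + 6*n + 2) − (18), i.e. n**4 + 3*n**3 + 6*n**2 + 6*n - 16.

S(n) = n**4 + 3*n**3 + 6*n**2 + 6*n - 16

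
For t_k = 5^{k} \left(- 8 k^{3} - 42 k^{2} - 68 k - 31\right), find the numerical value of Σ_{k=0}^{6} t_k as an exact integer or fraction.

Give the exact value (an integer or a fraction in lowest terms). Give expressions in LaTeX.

The ratio is 5*(8*k**3 + 66*k**2 + 176*k + 149)/(8*k**3 + 42*k**2 + 68*k + 31).
Gosper form: A/B · C(k+1)/C(k) with A=5, B=1, C=k**3 + 21*k**2/4 + 17*k/2 + 31/8.
Solve (5)·f(k+1) − (1)·f(k) = k**3 + 21*k**2/4 + 17*k/2 + 31/8.
Degrees (0,0,3) ⇒ d ≤ 3.
Solving with deg f ≤ 3: f(k) = (2*k**3 + 3*k**2 + 2*k - 1)/8.
So s_k = (B(k−1)f/C)·t_k = ((2*k**3 + 3*k**2 + 2*k - 1)/(8*k**3 + 42*k**2 + 68*k + 31))·t_k = 5**k*(-2*k**3 - 3*k**2 - 2*k + 1).
Δs = 5**k*(-8*k**3 - 42*k**2 - 68*k - 31), as required.
Telescoping: Σ = s_(7) − s_(0) = -66093750 − (1) = -66093751.

Σ = -66093751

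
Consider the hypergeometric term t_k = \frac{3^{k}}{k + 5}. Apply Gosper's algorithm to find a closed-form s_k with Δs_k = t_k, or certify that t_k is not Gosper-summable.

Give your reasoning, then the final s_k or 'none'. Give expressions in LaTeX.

none (Gosper's algorithm certifies no s_k)

t_(k+1)/t_k = 3*(k + 5)/(k + 6).
Take A(k)=3*k + 15, B(k)=k + 6, C(k)=1.
Solve (3*k + 15)·f(k+1) − (k + 5)·f(k) = 1.
d = -1 from the (1,1,0) case.
deg f ≤ -1 is impossible — no certificate.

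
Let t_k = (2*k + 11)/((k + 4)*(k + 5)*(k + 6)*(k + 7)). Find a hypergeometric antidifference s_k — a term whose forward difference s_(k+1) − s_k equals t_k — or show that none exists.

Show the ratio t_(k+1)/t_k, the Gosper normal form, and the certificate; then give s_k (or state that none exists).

s_k = k*(k + 10)/(24*(k**2 + 10*k + 24))

r(k) = (k + 4)*(2*k + 13)/((k + 8)*(2*k + 11)) after simplifying.
So A=k + 4 and B=k + 8, with C=k + 11/2.
f must satisfy (k + 4)·f(k+1) − (k + 7)·f(k) = k + 11/2.
Bound: deg f ≤ 3.
Match coefficients ⇒ f(k) = k*(k + 5)*(k + 10)/48.
Certificate R = B(k−1)f/C = k*(k + 5)*(k + 7)*(k + 10)/(24*(2*k + 11)) gives s_k = k*(k + 10)/(24*(k**2 + 10*k + 24)).
s_(k+1) − s_k = (2*k + 11)/(k**4 + 22*k**3 + 179*k**2 + 638*k + 840) = t_k.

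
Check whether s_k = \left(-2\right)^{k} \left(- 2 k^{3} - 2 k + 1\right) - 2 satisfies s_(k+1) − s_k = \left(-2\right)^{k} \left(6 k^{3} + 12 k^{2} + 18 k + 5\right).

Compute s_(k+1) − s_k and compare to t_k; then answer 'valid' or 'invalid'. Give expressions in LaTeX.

Valid — Δs_k = t_k.

s_(k+1) = 2*(-2)**k*(2*k + 2*(k + 1)**3 + 1) - 2
s_(k+1) − s_k = (-2)**k*(6*k**3 + 12*k**2 + 18*k + 5)
(s_(k+1) − s_k) − t_k = 0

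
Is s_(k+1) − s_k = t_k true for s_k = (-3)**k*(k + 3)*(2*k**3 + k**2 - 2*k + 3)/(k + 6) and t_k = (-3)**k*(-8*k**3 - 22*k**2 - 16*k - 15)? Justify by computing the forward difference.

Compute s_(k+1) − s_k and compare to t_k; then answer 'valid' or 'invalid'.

Invalid: residual 3*(-3)**k*(8*k**4 + 72*k**3 + 149*k**2 + 109*k + 93)/(k**2 + 13*k + 42) ≠ 0.

s_(k+1) = (-3)**(k + 1)*(k + 4)*(-2*k + 2*(k + 1)**3 + (k + 1)**2 + 1)/(k + 7)
s_(k+1) − s_k = (-3)**k*(-8*k**5 - 102*k**4 - 422*k**3 - 700*k**2 - 540*k - 351)/(k**2 + 13*k + 42)
(s_(k+1) − s_k) − t_k = 3*(-3)**k*(8*k**4 + 72*k**3 + 149*k**2 + 109*k + 93)/(k**2 + 13*k + 42)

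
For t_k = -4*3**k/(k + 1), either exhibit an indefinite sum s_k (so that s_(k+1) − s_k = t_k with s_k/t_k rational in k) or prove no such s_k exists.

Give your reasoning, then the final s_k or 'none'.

t_(k+1)/t_k = 3*(k + 1)/(k + 2).
Gosper form: A/B · C(k+1)/C(k) with A=3*k + 3, B=k + 2, C=1.
Set up (3*k + 3)·f(k+1) − (k + 1)·f(k) − (1) = 0.
From deg A=1, deg B=1, deg C=0: d=-1.
Negative degree bound (-1): no f exists, t_k not Gosper-summable.

none (Gosper's algorithm certifies no s_k)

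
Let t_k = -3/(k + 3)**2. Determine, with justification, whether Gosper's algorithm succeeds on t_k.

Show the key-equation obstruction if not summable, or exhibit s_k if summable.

The ratio is (k + 3)**2/(k + 4)**2.
Take A(k)=k**2 + 6*k + 9, B(k)=k**2 + 8*k + 16, C(k)=1.
Key eq: (k**2 + 6*k + 9)·f(k+1) = (k**2 + 6*k + 9)·f(k) + (1).
Bound: deg f ≤ 0.
Put f(k) = c0: A·f(k+1) − B(k−1)·f(k) − C = -1; need -1 = 0 — inconsistent ⇒ no f, not summable.

No — t_k has no hypergeometric antidifference.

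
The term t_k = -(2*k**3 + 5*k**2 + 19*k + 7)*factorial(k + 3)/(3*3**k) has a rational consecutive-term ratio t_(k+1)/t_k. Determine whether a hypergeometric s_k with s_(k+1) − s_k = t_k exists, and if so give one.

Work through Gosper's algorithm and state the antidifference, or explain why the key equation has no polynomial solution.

Ratio r(k) = (2*k**4 + 19*k**3 + 79*k**2 + 173*k + 132)/(3*(2*k**3 + 5*k**2 + 19*k + 7)).
Take A(k)=k/3 + 4/3, B(k)=1, C(k)=k**3 + 5*k**2/2 + 19*k/2 + 7/2.
Set up (k/3 + 4/3)·f(k+1) − (1)·f(k) − (k**3 + 5*k**2/2 + 19*k/2 + 7/2) = 0.
Degrees (1,0,3) ⇒ d ≤ 2.
Solve for f: f(k) = 3*(2*k**2 - k + 3)/2 (degree 2 ≤ 2).
Then R = B(k−1)f/C = 3*(2*k**2 - k + 3)/(2*k**3 + 5*k**2 + 19*k + 7), so s_k = R(k)·t_k = -(2*k**2 - k + 3)*factorial(k + 3)/3**k.
Check: Δs_k = -(2*k**3 + 5*k**2 + 19*k + 7)*factorial(k + 3)/(3*3**k). ✓

s_k = -(2*k**2 - k + 3)*factorial(k + 3)/3**k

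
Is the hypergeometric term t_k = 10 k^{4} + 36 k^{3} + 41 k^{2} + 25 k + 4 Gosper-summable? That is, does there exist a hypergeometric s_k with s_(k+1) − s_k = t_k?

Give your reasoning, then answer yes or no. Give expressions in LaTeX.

Yes. s_k = k \left(2 k^{4} + 4 k^{3} - k^{2} + k - 2\right).

Ratio r(k) = (10*k**4 + 76*k**3 + 209*k**2 + 255*k + 116)/(10*k**4 + 36*k**3 + 41*k**2 + 25*k + 4).
A = 1, B = 1, C = k**4 + 18*k**3/5 + 41*k**2/10 + 5*k/2 + 2/5.
Set up (1)·f(k+1) − (1)·f(k) − (k**4 + 18*k**3/5 + 41*k**2/10 + 5*k/2 + 2/5) = 0.
Degrees (0,0,4) ⇒ d ≤ 5.
A polynomial solution: f(k) = k*(2*k**4 + 4*k**3 - k**2 + k - 2)/10.
R(k) = B(k−1)·f(k)/C(k) = k*(2*k**4 + 4*k**3 - k**2 + k - 2)/(10*k**4 + 36*k**3 + 41*k**2 + 25*k + 4); s_k = R·t_k = k*(2*k**4 + 4*k**3 - k**2 + k - 2).
Check: Δs_k = 10*k**4 + 36*k**3 + 41*k**2 + 25*k + 4. ✓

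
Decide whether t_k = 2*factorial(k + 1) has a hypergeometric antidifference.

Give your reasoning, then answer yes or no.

r(k) = k + 2 after simplifying.
So A=k + 2 and B=1, with C=1.
f must satisfy (k + 2)·f(k+1) − (1)·f(k) = 1.
Bound: deg f ≤ -1.
d = -1 < 0 ⇒ no nonzero polynomial f; not summable.

No — negative degree bound, so no certificate f.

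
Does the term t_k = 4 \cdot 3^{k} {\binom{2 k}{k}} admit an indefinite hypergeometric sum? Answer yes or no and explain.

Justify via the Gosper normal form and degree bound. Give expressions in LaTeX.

Ratio r(k) = 6*(2*k + 1)/(k + 1).
Factor: A=12*k + 6; B=k + 1; C=1.
f must satisfy (12*k + 6)·f(k+1) − (k)·f(k) = 1.
From deg A=1, deg B=1, deg C=0: d=-1.
Bound -1 < 0, so the key equation has no polynomial solution.

No. Not Gosper-summable.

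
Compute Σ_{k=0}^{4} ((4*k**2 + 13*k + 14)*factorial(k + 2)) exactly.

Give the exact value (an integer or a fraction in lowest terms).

Σ = 105838

r(k) = (k + 3)*(13*k + 4*(k + 1)**2 + 27)/(4*k**2 + 13*k + 14) after simplifying.
A = k + 3, B = 1, C = k**2 + 13*k/4 + 7/2.
Need (k + 3)·f(k+1) − (1)·f(k) = k**2 + 13*k/4 + 7/2.
deg f ≤ 1 (via 1,0,2).
Coefficient equations give f(k) = (4*k + 1)/4.
Certificate R = B(k−1)f/C = (4*k + 1)/(4*k**2 + 13*k + 14) gives s_k = (4*k + 1)*factorial(k + 2).
Check: Δs_k = (4*k**2 + 13*k + 14)*factorial(k + 2). ✓
Σ_(k=0)^(4) t_k = s_(5) − s_(0) = 105840 − (2) = 105838.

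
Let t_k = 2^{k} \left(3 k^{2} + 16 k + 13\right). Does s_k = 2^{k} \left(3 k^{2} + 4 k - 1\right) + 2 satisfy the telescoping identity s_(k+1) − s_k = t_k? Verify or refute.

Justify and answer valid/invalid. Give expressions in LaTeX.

s_(k+1) = 2*2**k*(4*k + 3*(k + 1)**2 + 3) + 2
s_(k+1) − s_k = 2**k*(3*k**2 + 16*k + 13)
(s_(k+1) − s_k) − t_k = 0

valid (s_(k+1) − s_k reduces to t_k)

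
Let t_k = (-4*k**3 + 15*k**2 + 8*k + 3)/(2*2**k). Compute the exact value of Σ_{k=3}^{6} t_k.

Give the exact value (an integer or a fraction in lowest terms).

Σ = 71/128

Ratio r(k) = (4*k**3 - 3*k**2 - 26*k - 22)/(2*(4*k**3 - 15*k**2 - 8*k - 3)).
So A=1/2 and B=1, with C=k**3 - 15*k**2/4 - 2*k - 3/4.
Set up (1/2)·f(k+1) − (1)·f(k) − (k**3 - 15*k**2/4 - 2*k - 3/4) = 0.
d = 3 from the (0,0,3) case.
Solving with deg f ≤ 3: f(k) = -(4*k**3 - 3*k**2 - 2*k - 4)/2.
So s_k = (B(k−1)f/C)·t_k = (-2*(4*k**3 - 3*k**2 - 2*k - 4)/(4*k**3 - 15*k**2 - 8*k - 3))·t_k = (4*k**3 - 3*k**2 - 2*k - 4)/2**k.
Δs = (-4*k**3 + 15*k**2 + 8*k + 3)/(2*2**k), as required.
Telescoping: Σ = s_(7) − s_(3) = 1207/128 − (71/8) = 71/128.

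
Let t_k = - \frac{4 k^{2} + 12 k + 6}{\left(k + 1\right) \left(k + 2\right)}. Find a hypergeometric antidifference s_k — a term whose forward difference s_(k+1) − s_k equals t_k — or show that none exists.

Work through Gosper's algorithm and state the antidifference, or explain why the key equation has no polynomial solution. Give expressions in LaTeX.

s_k = - \frac{2 k \left(2 k + 1\right)}{k + 1}

t_(k+1)/t_k = (k + 1)*(6*k + 2*(k + 1)**2 + 9)/((k + 3)*(2*k**2 + 6*k + 3)).
Take A(k)=k + 1, B(k)=k + 3, C(k)=k**2 + 3*k + 3/2.
Solve (k + 1)·f(k+1) − (k + 2)·f(k) = k**2 + 3*k + 3/2.
Bound: deg f ≤ 2.
Solving with deg f ≤ 2: f(k) = k*(2*k + 1)/2.
R(k) = B(k−1)·f(k)/C(k) = k*(k + 2)*(2*k + 1)/(2*k**2 + 6*k + 3); s_k = R·t_k = -2*k*(2*k + 1)/(k + 1).
s_(k+1) − s_k = 2*(-2*k**2 - 6*k - 3)/(k**2 + 3*k + 2) = t_k.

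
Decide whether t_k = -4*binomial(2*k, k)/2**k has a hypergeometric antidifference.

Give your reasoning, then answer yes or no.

Compute t_(k+1)/t_k: get (2*k + 1)/(k + 1).
Normal form (A,B,C) = (2*k + 1, k + 1, 1).
Key eq: (2*k + 1)·f(k+1) = (k)·f(k) + (1).
From deg A=1, deg B=1, deg C=0: d=-1.
Bound -1 < 0, so the key equation has no polynomial solution.

No — key equation has no polynomial f.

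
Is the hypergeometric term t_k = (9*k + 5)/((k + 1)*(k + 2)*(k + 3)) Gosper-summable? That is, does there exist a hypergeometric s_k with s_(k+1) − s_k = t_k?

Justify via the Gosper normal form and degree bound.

The ratio is (k + 1)*(9*k + 14)/((k + 4)*(9*k + 5)).
A = k + 1, B = k + 4, C = k + 5/9.
Key eq: (k + 1)·f(k+1) = (k + 3)·f(k) + (k + 5/9).
d = 2 from the (1,1,1) case.
Solving with deg f ≤ 2: f(k) = k*(7*k + 3)/18.
Then R = B(k−1)f/C = k*(k + 3)*(7*k + 3)/(2*(9*k + 5)), so s_k = R(k)·t_k = k*(7*k + 3)/(2*(k + 1)*(k + 2)).
Verify: (9*k + 5)/(k**3 + 6*k**2 + 11*k + 6) matches t_k.

Yes. s_k = k*(7*k + 3)/(2*(k + 1)*(k + 2)).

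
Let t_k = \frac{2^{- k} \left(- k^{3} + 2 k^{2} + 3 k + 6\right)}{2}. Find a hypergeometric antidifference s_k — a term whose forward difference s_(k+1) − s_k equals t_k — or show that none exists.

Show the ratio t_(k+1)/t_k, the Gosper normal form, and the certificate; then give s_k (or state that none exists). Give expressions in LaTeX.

Compute t_(k+1)/t_k: get (k**3 + k**2 - 4*k - 10)/(2*(k**3 - 2*k**2 - 3*k - 6)).
A = 1/2, B = 1, C = k**3 - 2*k**2 - 3*k - 6.
Set up (1/2)·f(k+1) − (1)·f(k) − (k**3 - 2*k**2 - 3*k - 6) = 0.
deg f ≤ 3 (via 0,0,3).
Solve for f: f(k) = -2*(k**3 + k**2 + 2*k - 2) (degree 3 ≤ 3).
R(k) = B(k−1)·f(k)/C(k) = -2*(k**3 + k**2 + 2*k - 2)/(k**3 - 2*k**2 - 3*k - 6); s_k = R·t_k = (k**3 + k**2 + 2*k - 2)/2**k.
Verify: (-k**3 + 2*k**2 + 3*k + 6)/(2*2**k) matches t_k.

s_k = 2^{- k} \left(k^{3} + k^{2} + 2 k - 2\right)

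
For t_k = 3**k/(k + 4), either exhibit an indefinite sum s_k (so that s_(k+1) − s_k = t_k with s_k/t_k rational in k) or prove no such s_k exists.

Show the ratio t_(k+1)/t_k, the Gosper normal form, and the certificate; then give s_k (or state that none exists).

not Gosper-summable; s_k does not exist

Step 1: r(k) = 3*(k + 4)/(k + 5).
A = 3*k + 12, B = k + 5, C = 1.
Set up (3*k + 12)·f(k+1) − (k + 4)·f(k) − (1) = 0.
deg f ≤ -1 (via 1,1,0).
Negative degree bound (-1): no f exists, t_k not Gosper-summable.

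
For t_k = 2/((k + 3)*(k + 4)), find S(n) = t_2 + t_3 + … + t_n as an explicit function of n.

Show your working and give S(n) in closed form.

S(n) = 2*(n - 1)/(5*(n + 4))

t_(k+1)/t_k = (k + 3)/(k + 5).
So A=k + 3 and B=k + 5, with C=1.
Set up (k + 3)·f(k+1) − (k + 4)·f(k) − (1) = 0.
d = 1 from the (1,1,0) case.
Solving with deg f ≤ 1: f(k) = k/3.
Get s_k = R·t_k = 2*k/(3*(k + 3)) with R(k) = B(k−1)f(k)/C(k) = k*(k + 4)/3.
Check: Δs_k = 2/(k**2 + 7*k + 12). ✓
s_(n+1) = 2*(n + 1)/(3*(n + 4)) and s_(2) = 4/15, so S(n) = 2*(n - 1)/(5*(n + 4)).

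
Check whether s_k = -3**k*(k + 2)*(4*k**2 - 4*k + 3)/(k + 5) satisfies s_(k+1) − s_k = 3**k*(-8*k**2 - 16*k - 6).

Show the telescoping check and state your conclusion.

s_(k+1) = 3**(k + 1)*(k + 3)*(4*k - 4*(k + 1)**2 + 1)/(k + 6)
s_(k+1) − s_k = 3**k*(-8*k**4 - 80*k**3 - 266*k**2 - 276*k - 99)/(k**2 + 11*k + 30)
(s_(k+1) − s_k) − t_k = 3**(k + 1)*(8*k**3 + 52*k**2 + 90*k + 27)/(k**2 + 11*k + 30)

Invalid: residual 3**(k + 1)*(8*k**3 + 52*k**2 + 90*k + 27)/(k**2 + 11*k + 30) ≠ 0.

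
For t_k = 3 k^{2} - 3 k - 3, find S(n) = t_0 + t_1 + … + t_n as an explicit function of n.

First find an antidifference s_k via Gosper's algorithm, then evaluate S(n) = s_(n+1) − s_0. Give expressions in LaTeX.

Ratio r(k) = (k**2 + k - 1)/(k**2 - k - 1).
Normal form (A,B,C) = (1, 1, k**2 - k - 1).
Need (1)·f(k+1) − (1)·f(k) = k**2 - k - 1.
From deg A=0, deg B=0, deg C=2: d=3.
Coefficient equations give f(k) = k*(k**2 - 3*k - 1)/3.
Certificate R = B(k−1)f/C = k*(k**2 - 3*k - 1)/(3*(k**2 - k - 1)) gives s_k = k*(k**2 - 3*k - 1).
Verify: 3*k**2 - 3*k - 3 matches t_k.
Σ_(k=0)^n t_k = s_(n+1) − s_(0) = (n**3 - 4*n - 3) − (0), i.e. n**3 - 4*n - 3.

S(n) = n^{3} - 4 n - 3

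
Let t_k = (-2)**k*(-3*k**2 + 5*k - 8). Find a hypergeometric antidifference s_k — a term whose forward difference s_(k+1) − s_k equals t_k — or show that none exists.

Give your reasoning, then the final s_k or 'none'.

r(k) = 2*(5*k - 3*(k + 1)**2 - 3)/(3*k**2 - 5*k + 8) after simplifying.
So A=-2 and B=1, with C=k**2 - 5*k/3 + 8/3.
f must satisfy (-2)·f(k+1) − (1)·f(k) = k**2 - 5*k/3 + 8/3.
Degrees (0,0,2) ⇒ d ≤ 2.
Match coefficients ⇒ f(k) = -(k**2 - 3*k + 4)/3.
R(k) = B(k−1)·f(k)/C(k) = -(k**2 - 3*k + 4)/(3*k**2 - 5*k + 8); s_k = R·t_k = (-2)**k*(k**2 - 3*k + 4).
Check: Δs_k = (-2)**k*(-3*k**2 + 5*k - 8). ✓

s_k = (-2)**k*(k**2 - 3*k + 4)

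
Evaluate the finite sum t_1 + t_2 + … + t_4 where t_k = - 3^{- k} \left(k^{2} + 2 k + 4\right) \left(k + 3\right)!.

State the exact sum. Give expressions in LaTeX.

t_(k+1)/t_k = (k + 4)*(2*k + (k + 1)**2 + 6)/(3*(k**2 + 2*k + 4)).
A = k/3 + 4/3, B = 1, C = k**2 + 2*k + 4.
Need (k/3 + 4/3)·f(k+1) − (1)·f(k) = k**2 + 2*k + 4.
d = 1 from the (1,0,2) case.
Solving with deg f ≤ 1: f(k) = 3*k.
Get s_k = R·t_k = -3**(1 - k)*k*factorial(k + 3) with R(k) = B(k−1)f(k)/C(k) = 3*k/(k**2 + 2*k + 4).
Verify: -(k**2 + 2*k + 4)*factorial(k + 3)/3**k matches t_k.
Sum = s_(5) − s_(1); s_(5) = -22400/9, s_(1) = -24 ⇒ -22184/9.

Σ = -22184/9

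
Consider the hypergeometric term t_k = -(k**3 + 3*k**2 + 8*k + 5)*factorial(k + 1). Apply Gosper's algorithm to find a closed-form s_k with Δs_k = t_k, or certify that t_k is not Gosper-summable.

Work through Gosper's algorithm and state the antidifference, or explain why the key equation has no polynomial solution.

Ratio r(k) = (k**4 + 8*k**3 + 29*k**2 + 51*k + 34)/(k**3 + 3*k**2 + 8*k + 5).
Factor: A=k + 2; B=1; C=k**3 + 3*k**2 + 8*k + 5.
f must satisfy (k + 2)·f(k+1) − (1)·f(k) = k**3 + 3*k**2 + 8*k + 5.
deg f ≤ 2 (via 1,0,3).
Coefficient equations give f(k) = k**2 + 3.
Certificate R = B(k−1)f/C = (k**2 + 3)/(k**3 + 3*k**2 + 8*k + 5) gives s_k = -(k**2 + 3)*factorial(k + 1).
s_(k+1) − s_k = -(k**3 + 3*k**2 + 8*k + 5)*factorial(k + 1) = t_k.

s_k = -(k**2 + 3)*factorial(k + 1)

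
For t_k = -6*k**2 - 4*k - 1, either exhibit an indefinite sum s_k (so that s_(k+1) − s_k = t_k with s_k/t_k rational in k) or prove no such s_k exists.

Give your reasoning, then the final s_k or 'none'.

Step 1: r(k) = (6*k**2 + 16*k + 11)/(6*k**2 + 4*k + 1).
So A=1 and B=1, with C=k**2 + 2*k/3 + 1/6.
f must satisfy (1)·f(k+1) − (1)·f(k) = k**2 + 2*k/3 + 1/6.
deg f ≤ 3 (via 0,0,2).
Coefficient equations give f(k) = k**2*(2*k - 1)/6.
Get s_k = R·t_k = k**2*(1 - 2*k) with R(k) = B(k−1)f(k)/C(k) = k**2*(2*k - 1)/(6*k**2 + 4*k + 1).
Check: Δs_k = -6*k**2 - 4*k - 1. ✓

s_k = k**2*(1 - 2*k)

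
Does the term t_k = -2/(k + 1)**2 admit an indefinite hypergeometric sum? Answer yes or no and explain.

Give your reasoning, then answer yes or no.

No; the coefficient equations for f are inconsistent.

t_(k+1)/t_k = (k + 1)**2/(k + 2)**2.
Normal form (A,B,C) = (k**2 + 2*k + 1, k**2 + 4*k + 4, 1).
Need (k**2 + 2*k + 1)·f(k+1) − (k**2 + 2*k + 1)·f(k) = 1.
d = 0 from the (2,2,0) case.
Generic f = c0 gives residual -1; -1 = 0 cannot hold, so t_k is not Gosper-summable.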